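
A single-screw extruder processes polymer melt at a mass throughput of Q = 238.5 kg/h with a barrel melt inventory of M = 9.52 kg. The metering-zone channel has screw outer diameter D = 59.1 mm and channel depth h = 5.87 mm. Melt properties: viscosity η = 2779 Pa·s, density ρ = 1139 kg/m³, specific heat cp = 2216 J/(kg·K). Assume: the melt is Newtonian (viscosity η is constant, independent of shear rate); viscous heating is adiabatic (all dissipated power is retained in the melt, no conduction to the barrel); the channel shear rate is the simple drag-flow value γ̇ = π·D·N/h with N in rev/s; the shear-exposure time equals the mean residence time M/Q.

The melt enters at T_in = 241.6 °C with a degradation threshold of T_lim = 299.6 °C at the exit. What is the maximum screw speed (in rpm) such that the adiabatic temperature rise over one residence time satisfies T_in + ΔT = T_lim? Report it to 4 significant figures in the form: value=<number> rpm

value=36.32 rpm

Throughput in SI: Q_s = 238.5 kg/h ÷ 3600 s/h = 0.06625 kg/s
t_res = M / Q_s = 9.52 / 0.06625 = 143.698 s
Geometry in SI: D = 59.1 mm → 0.0591 m, h = 5.87 mm → 0.00587 m
ΔT_a = T_lim − T_in = 299.6 °C − 241.6 °C = 58 K
Invert ΔT = ηγ̇²t_res/(ρcp) for γ̇: γ̇_max² = ΔT_a ρ cp / (η t_res) = 58·1139·2216 / (2779·143.698) = 366.591 s⁻²
Take the square root: γ̇_max = √(366.591) = 19.1466 s⁻¹
Solve γ̇ = πDN/h for N: N_max = γ̇_max·h/(π·D) = 19.1466 × 0.00587 / (π × 0.0591) = 0.605329 rev/s = 36.3198 rpm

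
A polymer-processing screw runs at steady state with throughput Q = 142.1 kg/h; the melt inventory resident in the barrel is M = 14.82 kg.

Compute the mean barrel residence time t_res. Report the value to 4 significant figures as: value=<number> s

value=375.5 s

Throughput in SI: Q_s = 142.1 kg/h ÷ 3600 s/h = 0.0394722 kg/s
Mean residence time: t_res = M/Q_s = 14.82 kg / 0.0394722 kg/s = 375.454 s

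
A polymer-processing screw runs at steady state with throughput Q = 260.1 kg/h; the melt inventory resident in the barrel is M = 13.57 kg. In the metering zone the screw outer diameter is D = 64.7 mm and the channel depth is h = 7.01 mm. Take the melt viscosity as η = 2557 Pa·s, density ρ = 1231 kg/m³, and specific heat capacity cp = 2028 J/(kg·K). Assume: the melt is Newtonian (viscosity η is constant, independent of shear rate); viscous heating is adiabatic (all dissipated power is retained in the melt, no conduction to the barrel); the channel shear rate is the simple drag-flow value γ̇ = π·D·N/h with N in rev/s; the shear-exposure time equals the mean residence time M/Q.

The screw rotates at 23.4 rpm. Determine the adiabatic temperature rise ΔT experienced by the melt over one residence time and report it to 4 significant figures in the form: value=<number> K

value=24.60 K

Throughput in SI: Q_s = 260.1 kg/h ÷ 3600 s/h = 0.07225 kg/s
t_res = M / Q_s = 13.57 ÷ 0.07225 = 187.82 s
Geometry in metres: D = 64.7 mm → 0.0647 m, h = 7.01 mm → 0.00701 m; screw speed N = 23.4 rpm = 0.39 rev/s
γ̇ = π·D·N / h = π · 0.0647 · 0.39 / 0.00701 = 11.3084 s⁻¹
ΔT = η·γ̇²·t_res / (ρ·cp) = 2557 · (11.3084)² · 187.82 / (1231 · 2028) = 24.6007 K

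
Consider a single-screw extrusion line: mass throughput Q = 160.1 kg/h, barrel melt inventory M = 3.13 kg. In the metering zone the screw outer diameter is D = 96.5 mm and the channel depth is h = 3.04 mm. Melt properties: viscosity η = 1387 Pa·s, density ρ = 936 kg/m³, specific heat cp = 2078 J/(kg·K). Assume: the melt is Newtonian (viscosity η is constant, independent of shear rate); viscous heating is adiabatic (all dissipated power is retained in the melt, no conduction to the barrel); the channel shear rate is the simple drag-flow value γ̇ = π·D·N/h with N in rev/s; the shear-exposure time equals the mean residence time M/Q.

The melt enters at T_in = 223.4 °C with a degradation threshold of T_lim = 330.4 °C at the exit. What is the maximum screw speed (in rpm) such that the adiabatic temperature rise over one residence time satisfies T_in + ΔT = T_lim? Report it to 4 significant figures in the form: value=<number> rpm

value=27.78 rpm

Q_s = Q / 3600 = 160.1 / 3600 = 0.0444722 kg/s
t_res = M / Q_s = 3.13 ÷ 0.0444722 = 70.381 s
D = 96.5 mm = 0.0965 m;  h = 3.04 mm = 0.00304 m
Allowable rise: ΔT_a = T_lim − T_in = 330.4 − 223.4 = 107 K
γ̇_max² = ΔT_a·ρ·cp/(η·t_res) = 107·936·2078/(1387·70.381) = 2131.93 s⁻²
Take the square root: γ̇_max = √(2131.93) = 46.1728 s⁻¹
N_max = γ̇_max·h / (π·D) = 46.1728 · 0.00304 / (π · 0.0965) = 0.463002 rev/s = 27.7801 rpm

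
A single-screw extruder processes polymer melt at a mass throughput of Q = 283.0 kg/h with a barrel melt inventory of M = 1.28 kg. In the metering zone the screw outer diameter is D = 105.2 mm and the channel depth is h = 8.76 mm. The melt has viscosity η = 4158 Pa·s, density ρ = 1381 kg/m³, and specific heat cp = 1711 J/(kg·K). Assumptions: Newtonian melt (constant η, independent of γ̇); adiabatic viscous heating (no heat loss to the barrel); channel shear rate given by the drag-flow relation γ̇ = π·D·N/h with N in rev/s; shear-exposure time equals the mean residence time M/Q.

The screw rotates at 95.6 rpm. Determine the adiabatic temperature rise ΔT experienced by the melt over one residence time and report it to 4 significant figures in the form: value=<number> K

value=103.5 K

Q_s = Q / 3600 = 283.0 / 3600 = 0.0786111 kg/s
t_res = M / Q_s = 1.28 / 0.0786111 = 16.2827 s
D = 105.2 mm = 0.1052 m;  h = 8.76 mm = 0.00876 m;  N = 95.6 rpm / 60 = 1.59333 rev/s
γ̇ = π·D·N / h = π · 0.1052 · 1.59333 / 0.00876 = 60.113 s⁻¹
ΔT = η·γ̇²·t_res/(ρ·cp) = [4158 × 60.113² × 16.2827] / [1381 × 1711] = 103.539 K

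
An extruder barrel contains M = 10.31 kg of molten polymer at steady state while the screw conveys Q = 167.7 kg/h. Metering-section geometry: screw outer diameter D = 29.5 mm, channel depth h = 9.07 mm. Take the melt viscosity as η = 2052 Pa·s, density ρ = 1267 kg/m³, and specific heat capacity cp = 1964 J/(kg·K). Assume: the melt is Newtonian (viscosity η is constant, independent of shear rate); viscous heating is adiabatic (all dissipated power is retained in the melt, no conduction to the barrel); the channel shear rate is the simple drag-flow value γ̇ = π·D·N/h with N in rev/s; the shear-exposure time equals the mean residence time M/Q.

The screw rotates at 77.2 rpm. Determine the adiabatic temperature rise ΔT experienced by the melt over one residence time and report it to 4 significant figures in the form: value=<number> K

value=31.55 K

Convert throughput: Q = 167.7 kg/h = 167.7/3600 = 0.0465833 kg/s
Mean residence time: t_res = M/Q_s = 10.31 kg / 0.0465833 kg/s = 221.324 s
Convert to SI: D = 0.0295 m, h = 0.00907 m, N = 77.2/60 = 1.28667 rev/s
γ̇ = π·D·N / h = π · 0.0295 · 1.28667 / 0.00907 = 13.1471 s⁻¹
ΔT = η·γ̇²·t_res / (ρ·cp) = 2052 · (13.1471)² · 221.324 / (1267 · 1964) = 31.5463 K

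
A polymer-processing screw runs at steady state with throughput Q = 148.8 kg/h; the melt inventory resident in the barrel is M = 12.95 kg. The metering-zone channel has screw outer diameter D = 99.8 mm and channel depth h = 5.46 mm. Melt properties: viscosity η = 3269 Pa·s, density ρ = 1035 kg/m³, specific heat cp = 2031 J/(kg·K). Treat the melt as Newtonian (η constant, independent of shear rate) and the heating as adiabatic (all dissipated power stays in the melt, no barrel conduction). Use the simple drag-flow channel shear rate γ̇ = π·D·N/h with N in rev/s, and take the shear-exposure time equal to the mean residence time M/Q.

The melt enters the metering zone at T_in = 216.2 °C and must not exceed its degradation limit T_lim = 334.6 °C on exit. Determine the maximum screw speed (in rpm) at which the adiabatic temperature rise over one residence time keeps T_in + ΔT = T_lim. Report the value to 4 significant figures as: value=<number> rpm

Throughput in SI: Q_s = 148.8 kg/h ÷ 3600 s/h = 0.0413333 kg/s
t_res = M / Q_s = 12.95 ÷ 0.0413333 = 313.306 s
D = 99.8 mm = 0.0998 m;  h = 5.46 mm = 0.00546 m
Allowable rise: ΔT_a = T_lim − T_in = 334.6 − 216.2 = 118.4 K
Invert ΔT = ηγ̇²t_res/(ρcp) for γ̇: γ̇_max² = ΔT_a ρ cp / (η t_res) = 118.4·1035·2031 / (3269·313.306) = 243.006 s⁻²
γ̇_max = sqrt(243.006) = 15.5887 s⁻¹
N_max = γ̇_max·h / (π·D) = 15.5887 · 0.00546 / (π · 0.0998) = 0.27147 rev/s = 16.2882 rpm

value=16.29 rpm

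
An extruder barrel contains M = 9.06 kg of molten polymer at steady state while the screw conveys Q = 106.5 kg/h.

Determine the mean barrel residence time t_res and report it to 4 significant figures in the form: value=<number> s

Convert throughput: Q = 106.5 kg/h = 106.5/3600 = 0.0295833 kg/s
Mean residence time: t_res = M/Q_s = 9.06 kg / 0.0295833 kg/s = 306.254 s

value=306.3 s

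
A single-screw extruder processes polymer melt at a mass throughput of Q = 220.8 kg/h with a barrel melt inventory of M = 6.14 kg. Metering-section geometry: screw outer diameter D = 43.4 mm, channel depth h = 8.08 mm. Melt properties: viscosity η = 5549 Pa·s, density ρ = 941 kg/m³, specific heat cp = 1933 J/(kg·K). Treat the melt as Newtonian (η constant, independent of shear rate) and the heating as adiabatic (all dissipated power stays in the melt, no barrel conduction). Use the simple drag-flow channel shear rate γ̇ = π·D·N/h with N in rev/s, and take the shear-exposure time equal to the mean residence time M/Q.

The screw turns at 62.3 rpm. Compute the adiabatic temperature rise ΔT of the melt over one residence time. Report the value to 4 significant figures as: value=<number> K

Throughput in SI: Q_s = 220.8 kg/h ÷ 3600 s/h = 0.0613333 kg/s
Mean residence time: t_res = M/Q_s = 6.14 kg / 0.0613333 kg/s = 100.109 s
D = 43.4 mm = 0.0434 m;  h = 8.08 mm = 0.00808 m;  N = 62.3 rpm / 60 = 1.03833 rev/s
γ̇ = π D N / h = (π)(0.0434)(1.03833) / 0.00808 = 17.5212 s⁻¹
Adiabatic rise: ΔT = η γ̇² t_res / (ρ cp) = 5549·(17.5212)²·100.109 / (941·1933) = 93.7551 K

value=93.76 K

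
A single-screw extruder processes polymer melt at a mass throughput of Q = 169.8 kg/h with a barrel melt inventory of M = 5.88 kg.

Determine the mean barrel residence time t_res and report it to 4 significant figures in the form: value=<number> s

Q_s = Q / 3600 = 169.8 / 3600 = 0.0471667 kg/s
Mean residence time: t_res = M/Q_s = 5.88 kg / 0.0471667 kg/s = 124.664 s

value=124.7 s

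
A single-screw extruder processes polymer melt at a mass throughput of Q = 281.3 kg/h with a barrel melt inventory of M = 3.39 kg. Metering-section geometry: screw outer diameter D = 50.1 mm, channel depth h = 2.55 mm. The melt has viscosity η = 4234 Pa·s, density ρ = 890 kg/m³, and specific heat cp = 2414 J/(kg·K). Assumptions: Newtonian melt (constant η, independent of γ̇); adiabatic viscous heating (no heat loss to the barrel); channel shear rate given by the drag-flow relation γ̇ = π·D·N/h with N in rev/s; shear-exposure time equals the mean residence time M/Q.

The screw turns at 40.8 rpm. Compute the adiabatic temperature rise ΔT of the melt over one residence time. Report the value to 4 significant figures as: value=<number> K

value=150.6 K

Q_s = Q / 3600 = 281.3 / 3600 = 0.0781389 kg/s
Mean residence time: t_res = M/Q_s = 3.39 kg / 0.0781389 kg/s = 43.3843 s
Geometry in metres: D = 50.1 mm → 0.0501 m, h = 2.55 mm → 0.00255 m; screw speed N = 40.8 rpm = 0.68 rev/s
Shear rate: γ̇ = πDN/h = π·0.0501·0.68/0.00255 = 41.9717 s⁻¹
Adiabatic rise: ΔT = η γ̇² t_res / (ρ cp) = 4234·(41.9717)²·43.3843 / (890·2414) = 150.615 K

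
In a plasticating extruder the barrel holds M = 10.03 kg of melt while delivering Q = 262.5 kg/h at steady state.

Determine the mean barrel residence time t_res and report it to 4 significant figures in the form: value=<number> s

Convert throughput: Q = 262.5 kg/h = 262.5/3600 = 0.0729167 kg/s
t_res = M / Q_s = 10.03 ÷ 0.0729167 = 137.554 s

value=137.6 s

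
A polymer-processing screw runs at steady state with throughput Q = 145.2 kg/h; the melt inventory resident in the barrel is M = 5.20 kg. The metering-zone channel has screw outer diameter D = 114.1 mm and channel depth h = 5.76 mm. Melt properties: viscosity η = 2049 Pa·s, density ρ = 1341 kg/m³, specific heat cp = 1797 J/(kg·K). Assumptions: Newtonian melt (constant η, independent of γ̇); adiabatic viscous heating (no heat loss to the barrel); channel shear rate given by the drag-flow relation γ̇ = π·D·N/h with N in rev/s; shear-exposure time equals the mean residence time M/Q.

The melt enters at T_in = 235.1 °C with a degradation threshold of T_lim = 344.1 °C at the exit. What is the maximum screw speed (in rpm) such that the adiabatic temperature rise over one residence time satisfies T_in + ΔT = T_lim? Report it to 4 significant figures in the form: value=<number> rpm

value=30.40 rpm

Q_s = Q / 3600 = 145.2 / 3600 = 0.0403333 kg/s
t_res = M / Q_s = 5.20 ÷ 0.0403333 = 128.926 s
Convert to metres: D = 0.1141 m, h = 0.00576 m
Allowable rise: ΔT_a = T_lim − T_in = 344.1 − 235.1 = 109 K
Invert ΔT = ηγ̇²t_res/(ρcp) for γ̇: γ̇_max² = ΔT_a ρ cp / (η t_res) = 109·1341·1797 / (2049·128.926) = 994.311 s⁻²
γ̇_max = sqrt(994.311) = 31.5327 s⁻¹
N_max = γ̇_max·h / (π·D) = 31.5327 · 0.00576 / (π · 0.1141) = 0.506697 rev/s = 30.4018 rpm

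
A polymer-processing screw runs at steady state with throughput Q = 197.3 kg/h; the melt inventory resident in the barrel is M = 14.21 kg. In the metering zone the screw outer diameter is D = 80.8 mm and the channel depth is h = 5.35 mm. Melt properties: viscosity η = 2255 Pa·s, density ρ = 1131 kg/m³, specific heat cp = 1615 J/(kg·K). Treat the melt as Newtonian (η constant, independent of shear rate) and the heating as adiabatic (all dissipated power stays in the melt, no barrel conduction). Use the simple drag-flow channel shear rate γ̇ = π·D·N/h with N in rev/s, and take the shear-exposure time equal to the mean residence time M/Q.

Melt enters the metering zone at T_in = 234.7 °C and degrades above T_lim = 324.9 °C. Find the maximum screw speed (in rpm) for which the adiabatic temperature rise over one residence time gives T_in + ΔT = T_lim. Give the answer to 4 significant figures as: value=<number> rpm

value=21.23 rpm

Convert throughput: Q = 197.3 kg/h = 197.3/3600 = 0.0548056 kg/s
t_res = M / Q_s = 14.21 ÷ 0.0548056 = 259.28 s
Geometry in SI: D = 80.8 mm → 0.0808 m, h = 5.35 mm → 0.00535 m
ΔT_a = T_lim − T_in = 324.9 − 234.7 = 90.2 K
γ̇_max² = ΔT_a·ρ·cp/(η·t_res) = 90.2·1131·1615/(2255·259.28) = 281.79 s⁻²
Take the square root: γ̇_max = √(281.79) = 16.7866 s⁻¹
N_max = γ̇_max·h / (π·D) = 16.7866 · 0.00535 / (π · 0.0808) = 0.353798 rev/s = 21.2279 rpm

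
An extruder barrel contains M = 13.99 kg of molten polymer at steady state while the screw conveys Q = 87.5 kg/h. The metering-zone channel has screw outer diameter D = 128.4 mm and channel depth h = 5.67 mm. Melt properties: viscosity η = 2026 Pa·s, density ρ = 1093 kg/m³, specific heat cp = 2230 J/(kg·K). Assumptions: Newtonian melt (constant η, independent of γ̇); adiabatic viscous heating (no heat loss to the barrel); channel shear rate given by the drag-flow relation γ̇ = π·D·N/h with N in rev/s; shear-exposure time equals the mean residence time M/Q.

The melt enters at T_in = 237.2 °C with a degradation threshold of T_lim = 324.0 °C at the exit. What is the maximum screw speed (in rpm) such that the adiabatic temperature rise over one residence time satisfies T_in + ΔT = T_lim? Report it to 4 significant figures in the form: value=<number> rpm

value=11.36 rpm

Throughput in SI: Q_s = 87.5 kg/h ÷ 3600 s/h = 0.0243056 kg/s
t_res = M / Q_s = 13.99 / 0.0243056 = 575.589 s
Geometry in SI: D = 128.4 mm → 0.1284 m, h = 5.67 mm → 0.00567 m
ΔT_a = T_lim − T_in = 324.0 − 237.2 = 86.8 K
γ̇_max² = ΔT_a·ρ·cp / (η·t_res) = [86.8 × 1093 × 2230] / [2026 × 575.589] = 181.423 s⁻²
Take the square root: γ̇_max = √(181.423) = 13.4693 s⁻¹
N_max = γ̇_max·h / (π·D) = 13.4693 · 0.00567 / (π · 0.1284) = 0.189328 rev/s = 11.3597 rpm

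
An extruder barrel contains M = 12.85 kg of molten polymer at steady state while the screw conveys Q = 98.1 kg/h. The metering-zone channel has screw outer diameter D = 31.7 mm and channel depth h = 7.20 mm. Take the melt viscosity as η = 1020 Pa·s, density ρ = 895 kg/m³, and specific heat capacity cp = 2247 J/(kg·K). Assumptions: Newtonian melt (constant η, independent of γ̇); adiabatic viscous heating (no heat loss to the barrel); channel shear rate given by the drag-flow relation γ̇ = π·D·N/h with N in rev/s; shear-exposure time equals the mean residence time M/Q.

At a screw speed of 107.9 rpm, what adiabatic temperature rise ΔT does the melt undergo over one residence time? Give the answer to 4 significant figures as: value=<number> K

Throughput in SI: Q_s = 98.1 kg/h ÷ 3600 s/h = 0.02725 kg/s
Mean residence time: t_res = M/Q_s = 12.85 kg / 0.02725 kg/s = 471.56 s
Geometry in metres: D = 31.7 mm → 0.0317 m, h = 7.20 mm → 0.0072 m; screw speed N = 107.9 rpm = 1.79833 rev/s
Shear rate: γ̇ = πDN/h = π·0.0317·1.79833/0.0072 = 24.8741 s⁻¹
Adiabatic rise: ΔT = η γ̇² t_res / (ρ cp) = 1020·(24.8741)²·471.56 / (895·2247) = 147.98 K

value=148.0 K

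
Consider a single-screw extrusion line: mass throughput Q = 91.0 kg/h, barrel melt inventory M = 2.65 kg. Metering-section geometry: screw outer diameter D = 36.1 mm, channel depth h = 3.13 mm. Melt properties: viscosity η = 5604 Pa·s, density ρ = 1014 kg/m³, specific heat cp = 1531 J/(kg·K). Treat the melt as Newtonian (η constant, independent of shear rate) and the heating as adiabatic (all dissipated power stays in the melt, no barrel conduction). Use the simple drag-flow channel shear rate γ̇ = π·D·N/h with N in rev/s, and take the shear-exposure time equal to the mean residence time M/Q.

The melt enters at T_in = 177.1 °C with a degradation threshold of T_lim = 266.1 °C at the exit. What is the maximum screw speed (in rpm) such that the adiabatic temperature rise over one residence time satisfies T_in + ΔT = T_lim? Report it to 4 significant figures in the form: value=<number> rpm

value=25.39 rpm

Throughput in SI: Q_s = 91.0 kg/h ÷ 3600 s/h = 0.0252778 kg/s
Mean residence time: t_res = M/Q_s = 2.65 kg / 0.0252778 kg/s = 104.835 s
D = 36.1 mm = 0.0361 m;  h = 3.13 mm = 0.00313 m
Allowable rise: ΔT_a = T_lim − T_in = 266.1 − 177.1 = 89 K
Invert ΔT = ηγ̇²t_res/(ρcp) for γ̇: γ̇_max² = ΔT_a ρ cp / (η t_res) = 89·1014·1531 / (5604·104.835) = 235.179 s⁻²
γ̇_max = √235.179 = 15.3355 s⁻¹
N_max = γ̇_max·h / (π·D) = 15.3355 · 0.00313 / (π · 0.0361) = 0.42324 rev/s = 25.3944 rpm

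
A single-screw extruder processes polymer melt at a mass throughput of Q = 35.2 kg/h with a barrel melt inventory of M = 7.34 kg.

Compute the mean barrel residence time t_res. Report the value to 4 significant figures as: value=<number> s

Q_s = Q / 3600 = 35.2 / 3600 = 0.00977778 kg/s
t_res = M / Q_s = 7.34 / 0.00977778 = 750.682 s

value=750.7 s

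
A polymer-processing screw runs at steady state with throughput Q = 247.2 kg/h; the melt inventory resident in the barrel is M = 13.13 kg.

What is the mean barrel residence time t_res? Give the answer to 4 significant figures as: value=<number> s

value=191.2 s

Q_s = Q / 3600 = 247.2 / 3600 = 0.0686667 kg/s
Mean residence time: t_res = M/Q_s = 13.13 kg / 0.0686667 kg/s = 191.214 s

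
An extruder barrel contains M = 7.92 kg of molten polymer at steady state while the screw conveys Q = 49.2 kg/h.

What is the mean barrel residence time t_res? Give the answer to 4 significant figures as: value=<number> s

value=579.5 s

Throughput in SI: Q_s = 49.2 kg/h ÷ 3600 s/h = 0.0136667 kg/s
t_res = M / Q_s = 7.92 ÷ 0.0136667 = 579.512 s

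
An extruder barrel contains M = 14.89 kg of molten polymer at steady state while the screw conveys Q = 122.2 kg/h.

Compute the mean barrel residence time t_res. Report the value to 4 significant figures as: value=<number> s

Q_s = Q / 3600 = 122.2 / 3600 = 0.0339444 kg/s
Mean residence time: t_res = M/Q_s = 14.89 kg / 0.0339444 kg/s = 438.658 s

value=438.7 s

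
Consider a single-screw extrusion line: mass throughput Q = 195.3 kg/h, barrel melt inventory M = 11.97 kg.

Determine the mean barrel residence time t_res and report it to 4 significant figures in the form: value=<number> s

Throughput in SI: Q_s = 195.3 kg/h ÷ 3600 s/h = 0.05425 kg/s
t_res = M / Q_s = 11.97 / 0.05425 = 220.645 s

value=220.6 s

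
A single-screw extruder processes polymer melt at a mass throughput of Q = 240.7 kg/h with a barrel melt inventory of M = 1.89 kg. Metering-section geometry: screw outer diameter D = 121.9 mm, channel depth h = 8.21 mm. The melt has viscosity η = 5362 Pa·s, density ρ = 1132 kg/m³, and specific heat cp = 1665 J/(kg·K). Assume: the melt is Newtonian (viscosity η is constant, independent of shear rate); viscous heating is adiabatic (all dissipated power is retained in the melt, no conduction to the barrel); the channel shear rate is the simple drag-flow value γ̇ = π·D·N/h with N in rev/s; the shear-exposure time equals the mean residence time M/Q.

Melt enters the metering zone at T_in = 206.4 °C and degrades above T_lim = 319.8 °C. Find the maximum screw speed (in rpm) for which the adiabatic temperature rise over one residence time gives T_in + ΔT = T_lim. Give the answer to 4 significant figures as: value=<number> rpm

value=48.30 rpm

Convert throughput: Q = 240.7 kg/h = 240.7/3600 = 0.0668611 kg/s
t_res = M / Q_s = 1.89 / 0.0668611 = 28.2676 s
Convert to metres: D = 0.1219 m, h = 0.00821 m
Allowable rise: ΔT_a = T_lim − T_in = 319.8 − 206.4 = 113.4 K
Invert ΔT = ηγ̇²t_res/(ρcp) for γ̇: γ̇_max² = ΔT_a ρ cp / (η t_res) = 113.4·1132·1665 / (5362·28.2676) = 1410.13 s⁻²
γ̇_max = sqrt(1410.13) = 37.5517 s⁻¹
Solve γ̇ = πDN/h for N: N_max = γ̇_max·h/(π·D) = 37.5517 × 0.00821 / (π × 0.1219) = 0.805043 rev/s = 48.3026 rpm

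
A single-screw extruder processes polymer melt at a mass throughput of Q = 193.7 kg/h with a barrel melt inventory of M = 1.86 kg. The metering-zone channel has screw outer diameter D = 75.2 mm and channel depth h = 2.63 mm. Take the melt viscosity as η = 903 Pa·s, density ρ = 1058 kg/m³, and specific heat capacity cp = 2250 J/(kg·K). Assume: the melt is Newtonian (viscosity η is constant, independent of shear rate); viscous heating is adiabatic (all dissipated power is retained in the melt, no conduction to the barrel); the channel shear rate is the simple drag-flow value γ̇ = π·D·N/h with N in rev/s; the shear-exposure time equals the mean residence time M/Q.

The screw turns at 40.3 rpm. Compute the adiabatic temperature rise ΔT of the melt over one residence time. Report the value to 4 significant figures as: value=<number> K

Throughput in SI: Q_s = 193.7 kg/h ÷ 3600 s/h = 0.0538056 kg/s
t_res = M / Q_s = 1.86 / 0.0538056 = 34.5689 s
Geometry in metres: D = 75.2 mm → 0.0752 m, h = 2.63 mm → 0.00263 m; screw speed N = 40.3 rpm = 0.671667 rev/s
Shear rate: γ̇ = πDN/h = π·0.0752·0.671667/0.00263 = 60.3345 s⁻¹
Adiabatic rise: ΔT = η γ̇² t_res / (ρ cp) = 903·(60.3345)²·34.5689 / (1058·2250) = 47.735 K

value=47.73 K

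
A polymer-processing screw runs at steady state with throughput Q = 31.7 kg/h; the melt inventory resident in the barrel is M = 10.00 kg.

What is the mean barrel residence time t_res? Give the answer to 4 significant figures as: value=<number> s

Q_s = Q / 3600 = 31.7 / 3600 = 0.00880556 kg/s
Mean residence time: t_res = M/Q_s = 10.00 kg / 0.00880556 kg/s = 1135.65 s

value=1136. s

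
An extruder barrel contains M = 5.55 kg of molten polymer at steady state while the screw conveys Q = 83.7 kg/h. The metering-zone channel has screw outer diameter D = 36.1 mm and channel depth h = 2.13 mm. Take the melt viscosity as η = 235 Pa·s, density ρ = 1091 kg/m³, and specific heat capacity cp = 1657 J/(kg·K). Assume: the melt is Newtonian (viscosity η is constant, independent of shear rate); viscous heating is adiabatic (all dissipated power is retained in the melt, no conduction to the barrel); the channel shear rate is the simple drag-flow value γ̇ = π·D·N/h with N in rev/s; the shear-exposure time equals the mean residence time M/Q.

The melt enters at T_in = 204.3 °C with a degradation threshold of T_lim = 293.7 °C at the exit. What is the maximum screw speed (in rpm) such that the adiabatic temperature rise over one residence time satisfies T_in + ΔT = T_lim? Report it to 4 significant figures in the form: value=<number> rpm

Throughput in SI: Q_s = 83.7 kg/h ÷ 3600 s/h = 0.02325 kg/s
t_res = M / Q_s = 5.55 ÷ 0.02325 = 238.71 s
Geometry in SI: D = 36.1 mm → 0.0361 m, h = 2.13 mm → 0.00213 m
ΔT_a = T_lim − T_in = 293.7 °C − 204.3 °C = 89.4 K
γ̇_max² = ΔT_a·ρ·cp / (η·t_res) = [89.4 × 1091 × 1657] / [235 × 238.71] = 2881.02 s⁻²
Take the square root: γ̇_max = √(2881.02) = 53.6752 s⁻¹
N_max = γ̇_max·h / (π·D) = 53.6752 · 0.00213 / (π · 0.0361) = 1.00808 rev/s = 60.4849 rpm

value=60.48 rpm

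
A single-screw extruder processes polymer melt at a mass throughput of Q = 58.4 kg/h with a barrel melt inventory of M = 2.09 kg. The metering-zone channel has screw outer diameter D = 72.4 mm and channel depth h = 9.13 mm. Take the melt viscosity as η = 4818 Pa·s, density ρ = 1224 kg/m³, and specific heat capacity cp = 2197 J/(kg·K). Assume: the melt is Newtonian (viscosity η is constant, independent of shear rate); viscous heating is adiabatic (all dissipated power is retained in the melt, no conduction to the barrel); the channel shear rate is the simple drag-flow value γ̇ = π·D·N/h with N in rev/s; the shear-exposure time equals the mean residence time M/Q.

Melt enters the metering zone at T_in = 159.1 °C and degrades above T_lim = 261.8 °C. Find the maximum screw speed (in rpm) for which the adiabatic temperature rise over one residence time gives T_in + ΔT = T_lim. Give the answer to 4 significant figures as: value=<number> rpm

value=50.80 rpm

Throughput in SI: Q_s = 58.4 kg/h ÷ 3600 s/h = 0.0162222 kg/s
Mean residence time: t_res = M/Q_s = 2.09 kg / 0.0162222 kg/s = 128.836 s
Geometry in SI: D = 72.4 mm → 0.0724 m, h = 9.13 mm → 0.00913 m
Allowable rise: ΔT_a = T_lim − T_in = 261.8 − 159.1 = 102.7 K
Invert ΔT = ηγ̇²t_res/(ρcp) for γ̇: γ̇_max² = ΔT_a ρ cp / (η t_res) = 102.7·1224·2197 / (4818·128.836) = 444.917 s⁻²
γ̇_max = √444.917 = 21.0931 s⁻¹
Solve γ̇ = πDN/h for N: N_max = γ̇_max·h/(π·D) = 21.0931 × 0.00913 / (π × 0.0724) = 0.846685 rev/s = 50.8011 rpm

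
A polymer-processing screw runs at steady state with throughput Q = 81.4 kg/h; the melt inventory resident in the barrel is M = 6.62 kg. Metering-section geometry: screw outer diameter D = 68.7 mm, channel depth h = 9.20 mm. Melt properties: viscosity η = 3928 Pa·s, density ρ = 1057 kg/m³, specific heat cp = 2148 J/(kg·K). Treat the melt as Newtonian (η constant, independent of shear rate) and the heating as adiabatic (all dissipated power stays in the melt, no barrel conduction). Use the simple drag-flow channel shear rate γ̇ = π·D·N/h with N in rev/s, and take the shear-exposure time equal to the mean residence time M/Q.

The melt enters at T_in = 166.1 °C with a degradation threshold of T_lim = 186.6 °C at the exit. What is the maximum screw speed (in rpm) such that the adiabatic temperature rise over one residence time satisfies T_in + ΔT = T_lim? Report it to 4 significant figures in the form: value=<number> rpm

Q_s = Q / 3600 = 81.4 / 3600 = 0.0226111 kg/s
t_res = M / Q_s = 6.62 / 0.0226111 = 292.776 s
Convert to metres: D = 0.0687 m, h = 0.0092 m
Allowable rise: ΔT_a = T_lim − T_in = 186.6 − 166.1 = 20.5 K
Invert ΔT = ηγ̇²t_res/(ρcp) for γ̇: γ̇_max² = ΔT_a ρ cp / (η t_res) = 20.5·1057·2148 / (3928·292.776) = 40.4721 s⁻²
γ̇_max = √40.4721 = 6.36177 s⁻¹
N_max = γ̇_max·h / (π·D) = 6.36177 · 0.0092 / (π · 0.0687) = 0.271181 rev/s = 16.2709 rpm

value=16.27 rpm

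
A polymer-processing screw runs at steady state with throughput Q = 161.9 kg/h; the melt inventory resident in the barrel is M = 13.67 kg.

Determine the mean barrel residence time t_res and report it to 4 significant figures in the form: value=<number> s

value=304.0 s

Q_s = Q / 3600 = 161.9 / 3600 = 0.0449722 kg/s
Mean residence time: t_res = M/Q_s = 13.67 kg / 0.0449722 kg/s = 303.965 s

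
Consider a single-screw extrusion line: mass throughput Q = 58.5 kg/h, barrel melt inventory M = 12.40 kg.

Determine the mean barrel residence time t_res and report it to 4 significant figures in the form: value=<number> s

value=763.1 s

Throughput in SI: Q_s = 58.5 kg/h ÷ 3600 s/h = 0.01625 kg/s
t_res = M / Q_s = 12.40 ÷ 0.01625 = 763.077 s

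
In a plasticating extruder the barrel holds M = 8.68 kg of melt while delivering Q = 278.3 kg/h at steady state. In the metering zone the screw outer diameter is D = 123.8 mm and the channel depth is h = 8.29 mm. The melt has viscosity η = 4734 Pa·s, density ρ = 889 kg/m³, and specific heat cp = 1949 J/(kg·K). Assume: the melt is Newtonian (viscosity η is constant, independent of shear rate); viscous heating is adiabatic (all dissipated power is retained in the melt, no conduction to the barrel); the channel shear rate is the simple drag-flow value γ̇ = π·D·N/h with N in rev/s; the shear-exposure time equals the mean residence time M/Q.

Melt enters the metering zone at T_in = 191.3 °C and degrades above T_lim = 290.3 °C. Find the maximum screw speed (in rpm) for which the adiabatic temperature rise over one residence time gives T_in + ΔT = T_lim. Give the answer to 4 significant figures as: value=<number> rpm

value=22.97 rpm

Throughput in SI: Q_s = 278.3 kg/h ÷ 3600 s/h = 0.0773056 kg/s
t_res = M / Q_s = 8.68 / 0.0773056 = 112.282 s
D = 123.8 mm = 0.1238 m;  h = 8.29 mm = 0.00829 m
ΔT_a = T_lim − T_in = 290.3 − 191.3 = 99 K
Invert ΔT = ηγ̇²t_res/(ρcp) for γ̇: γ̇_max² = ΔT_a ρ cp / (η t_res) = 99·889·1949 / (4734·112.282) = 322.709 s⁻²
γ̇_max = sqrt(322.709) = 17.9641 s⁻¹
Solve γ̇ = πDN/h for N: N_max = γ̇_max·h/(π·D) = 17.9641 × 0.00829 / (π × 0.1238) = 0.382904 rev/s = 22.9742 rpm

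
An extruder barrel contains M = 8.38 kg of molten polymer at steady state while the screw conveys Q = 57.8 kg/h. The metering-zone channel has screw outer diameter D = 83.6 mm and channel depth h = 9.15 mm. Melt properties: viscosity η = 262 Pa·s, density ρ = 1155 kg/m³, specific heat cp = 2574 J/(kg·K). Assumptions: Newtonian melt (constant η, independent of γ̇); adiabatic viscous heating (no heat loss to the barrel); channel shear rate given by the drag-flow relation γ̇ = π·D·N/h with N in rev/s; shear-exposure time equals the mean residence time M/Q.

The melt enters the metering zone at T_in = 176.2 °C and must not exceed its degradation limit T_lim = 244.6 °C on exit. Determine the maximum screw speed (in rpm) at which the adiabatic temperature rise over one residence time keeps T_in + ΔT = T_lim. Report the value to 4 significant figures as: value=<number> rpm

value=80.61 rpm

Convert throughput: Q = 57.8 kg/h = 57.8/3600 = 0.0160556 kg/s
t_res = M / Q_s = 8.38 ÷ 0.0160556 = 521.938 s
Convert to metres: D = 0.0836 m, h = 0.00915 m
Allowable rise: ΔT_a = T_lim − T_in = 244.6 − 176.2 = 68.4 K
Invert ΔT = ηγ̇²t_res/(ρcp) for γ̇: γ̇_max² = ΔT_a ρ cp / (η t_res) = 68.4·1155·2574 / (262·521.938) = 1487.05 s⁻²
γ̇_max = √1487.05 = 38.5623 s⁻¹
Solve γ̇ = πDN/h for N: N_max = γ̇_max·h/(π·D) = 38.5623 × 0.00915 / (π × 0.0836) = 1.34347 rev/s = 80.6083 rpm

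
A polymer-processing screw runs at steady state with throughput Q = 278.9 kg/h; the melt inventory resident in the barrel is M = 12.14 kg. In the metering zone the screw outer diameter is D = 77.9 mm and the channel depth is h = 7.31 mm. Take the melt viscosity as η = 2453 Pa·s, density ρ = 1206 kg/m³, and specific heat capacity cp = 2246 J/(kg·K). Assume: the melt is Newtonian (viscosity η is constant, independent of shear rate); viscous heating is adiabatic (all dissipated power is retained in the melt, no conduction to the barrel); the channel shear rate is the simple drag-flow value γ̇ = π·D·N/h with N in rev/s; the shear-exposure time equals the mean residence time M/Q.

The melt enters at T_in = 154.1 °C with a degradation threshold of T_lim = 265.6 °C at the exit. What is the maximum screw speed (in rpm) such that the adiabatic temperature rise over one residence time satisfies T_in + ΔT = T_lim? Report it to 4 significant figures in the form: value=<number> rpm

value=50.24 rpm

Convert throughput: Q = 278.9 kg/h = 278.9/3600 = 0.0774722 kg/s
t_res = M / Q_s = 12.14 / 0.0774722 = 156.701 s
Convert to metres: D = 0.0779 m, h = 0.00731 m
ΔT_a = T_lim − T_in = 265.6 − 154.1 = 111.5 K
Invert ΔT = ηγ̇²t_res/(ρcp) for γ̇: γ̇_max² = ΔT_a ρ cp / (η t_res) = 111.5·1206·2246 / (2453·156.701) = 785.709 s⁻²
Take the square root: γ̇_max = √(785.709) = 28.0305 s⁻¹
N_max = γ̇_max h / (πD) = 28.0305·0.00731/(π·0.0779) = 0.837261 rev/s → ×60 = 50.2357 rpm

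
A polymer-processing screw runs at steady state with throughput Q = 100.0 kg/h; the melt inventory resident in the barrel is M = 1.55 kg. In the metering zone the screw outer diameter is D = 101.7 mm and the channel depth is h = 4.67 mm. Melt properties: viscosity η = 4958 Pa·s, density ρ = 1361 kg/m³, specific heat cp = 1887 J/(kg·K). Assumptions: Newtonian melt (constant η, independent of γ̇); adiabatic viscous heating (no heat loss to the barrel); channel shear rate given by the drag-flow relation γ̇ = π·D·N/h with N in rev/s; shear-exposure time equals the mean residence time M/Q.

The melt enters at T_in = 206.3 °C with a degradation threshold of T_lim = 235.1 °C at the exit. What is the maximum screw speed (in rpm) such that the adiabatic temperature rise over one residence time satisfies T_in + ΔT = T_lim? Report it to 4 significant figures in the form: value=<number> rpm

Q_s = Q / 3600 = 100.0 / 3600 = 0.0277778 kg/s
t_res = M / Q_s = 1.55 / 0.0277778 = 55.8 s
Convert to metres: D = 0.1017 m, h = 0.00467 m
ΔT_a = T_lim − T_in = 235.1 °C − 206.3 °C = 28.8 K
Invert ΔT = ηγ̇²t_res/(ρcp) for γ̇: γ̇_max² = ΔT_a ρ cp / (η t_res) = 28.8·1361·1887 / (4958·55.8) = 267.351 s⁻²
γ̇_max = √267.351 = 16.3509 s⁻¹
Solve γ̇ = πDN/h for N: N_max = γ̇_max·h/(π·D) = 16.3509 × 0.00467 / (π × 0.1017) = 0.238994 rev/s = 14.3396 rpm

value=14.34 rpm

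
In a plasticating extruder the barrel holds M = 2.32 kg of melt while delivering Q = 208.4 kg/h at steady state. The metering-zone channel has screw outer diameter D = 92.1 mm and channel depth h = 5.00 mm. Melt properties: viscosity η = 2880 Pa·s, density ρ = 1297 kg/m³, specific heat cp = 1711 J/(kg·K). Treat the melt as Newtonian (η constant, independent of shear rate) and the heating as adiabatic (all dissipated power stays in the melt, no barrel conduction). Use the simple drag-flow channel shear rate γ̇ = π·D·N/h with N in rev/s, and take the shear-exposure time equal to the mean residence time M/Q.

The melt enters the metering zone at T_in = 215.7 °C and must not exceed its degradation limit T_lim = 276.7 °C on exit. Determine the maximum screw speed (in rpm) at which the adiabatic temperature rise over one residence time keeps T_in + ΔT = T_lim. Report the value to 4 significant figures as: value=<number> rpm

value=35.51 rpm

Throughput in SI: Q_s = 208.4 kg/h ÷ 3600 s/h = 0.0578889 kg/s
Mean residence time: t_res = M/Q_s = 2.32 kg / 0.0578889 kg/s = 40.0768 s
D = 92.1 mm = 0.0921 m;  h = 5.00 mm = 0.005 m
ΔT_a = T_lim − T_in = 276.7 °C − 215.7 °C = 61 K
Invert ΔT = ηγ̇²t_res/(ρcp) for γ̇: γ̇_max² = ΔT_a ρ cp / (η t_res) = 61·1297·1711 / (2880·40.0768) = 1172.83 s⁻²
γ̇_max = √1172.83 = 34.2466 s⁻¹
N_max = γ̇_max h / (πD) = 34.2466·0.005/(π·0.0921) = 0.591804 rev/s → ×60 = 35.5082 rpm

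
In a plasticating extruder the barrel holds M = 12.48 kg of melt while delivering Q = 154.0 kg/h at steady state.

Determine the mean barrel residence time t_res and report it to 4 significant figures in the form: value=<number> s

Q_s = Q / 3600 = 154.0 / 3600 = 0.0427778 kg/s
t_res = M / Q_s = 12.48 / 0.0427778 = 291.74 s

value=291.7 s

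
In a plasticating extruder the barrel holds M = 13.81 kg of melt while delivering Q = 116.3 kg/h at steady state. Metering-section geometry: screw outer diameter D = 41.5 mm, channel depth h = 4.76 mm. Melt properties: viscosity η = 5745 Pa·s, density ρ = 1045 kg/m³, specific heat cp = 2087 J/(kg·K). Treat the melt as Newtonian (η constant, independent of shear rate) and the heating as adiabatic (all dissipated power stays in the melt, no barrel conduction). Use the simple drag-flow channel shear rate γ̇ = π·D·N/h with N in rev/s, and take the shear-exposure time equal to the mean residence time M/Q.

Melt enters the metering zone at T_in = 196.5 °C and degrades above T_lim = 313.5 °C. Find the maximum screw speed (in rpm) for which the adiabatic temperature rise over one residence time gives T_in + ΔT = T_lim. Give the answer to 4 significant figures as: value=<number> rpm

Q_s = Q / 3600 = 116.3 / 3600 = 0.0323056 kg/s
Mean residence time: t_res = M/Q_s = 13.81 kg / 0.0323056 kg/s = 427.481 s
Geometry in SI: D = 41.5 mm → 0.0415 m, h = 4.76 mm → 0.00476 m
ΔT_a = T_lim − T_in = 313.5 °C − 196.5 °C = 117 K
γ̇_max² = ΔT_a·ρ·cp / (η·t_res) = [117 × 1045 × 2087] / [5745 × 427.481] = 103.901 s⁻²
γ̇_max = sqrt(103.901) = 10.1932 s⁻¹
N_max = γ̇_max h / (πD) = 10.1932·0.00476/(π·0.0415) = 0.37215 rev/s → ×60 = 22.329 rpm

value=22.33 rpm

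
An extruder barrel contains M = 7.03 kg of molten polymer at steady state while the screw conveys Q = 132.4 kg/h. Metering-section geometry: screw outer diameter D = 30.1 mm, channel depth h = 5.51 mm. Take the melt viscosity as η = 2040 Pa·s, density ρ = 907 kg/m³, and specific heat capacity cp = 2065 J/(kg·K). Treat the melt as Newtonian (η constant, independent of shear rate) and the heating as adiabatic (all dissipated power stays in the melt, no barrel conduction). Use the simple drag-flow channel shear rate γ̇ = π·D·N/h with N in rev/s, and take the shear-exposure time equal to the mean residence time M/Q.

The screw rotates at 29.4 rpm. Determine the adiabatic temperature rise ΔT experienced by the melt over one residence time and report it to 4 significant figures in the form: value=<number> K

value=14.72 K

Throughput in SI: Q_s = 132.4 kg/h ÷ 3600 s/h = 0.0367778 kg/s
t_res = M / Q_s = 7.03 ÷ 0.0367778 = 191.148 s
D = 30.1 mm = 0.0301 m;  h = 5.51 mm = 0.00551 m;  N = 29.4 rpm / 60 = 0.49 rev/s
γ̇ = π D N / h = (π)(0.0301)(0.49) / 0.00551 = 8.40932 s⁻¹
ΔT = η·γ̇²·t_res/(ρ·cp) = [2040 × 8.40932² × 191.148] / [907 × 2065] = 14.7229 K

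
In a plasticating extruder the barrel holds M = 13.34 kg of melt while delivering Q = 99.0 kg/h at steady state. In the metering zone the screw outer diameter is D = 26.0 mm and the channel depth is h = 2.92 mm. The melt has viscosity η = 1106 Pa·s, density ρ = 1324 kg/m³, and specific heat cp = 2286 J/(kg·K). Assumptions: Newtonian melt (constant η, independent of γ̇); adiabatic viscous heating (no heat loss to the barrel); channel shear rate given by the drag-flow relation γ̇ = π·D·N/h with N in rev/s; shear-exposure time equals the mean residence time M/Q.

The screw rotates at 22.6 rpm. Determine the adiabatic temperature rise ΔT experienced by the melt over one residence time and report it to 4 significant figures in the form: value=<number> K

Convert throughput: Q = 99.0 kg/h = 99.0/3600 = 0.0275 kg/s
Mean residence time: t_res = M/Q_s = 13.34 kg / 0.0275 kg/s = 485.091 s
Convert to SI: D = 0.026 m, h = 0.00292 m, N = 22.6/60 = 0.376667 rev/s
γ̇ = π·D·N / h = π · 0.026 · 0.376667 / 0.00292 = 10.5365 s⁻¹
ΔT = η·γ̇²·t_res/(ρ·cp) = [1106 × 10.5365² × 485.091] / [1324 × 2286] = 19.6793 K

value=19.68 K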